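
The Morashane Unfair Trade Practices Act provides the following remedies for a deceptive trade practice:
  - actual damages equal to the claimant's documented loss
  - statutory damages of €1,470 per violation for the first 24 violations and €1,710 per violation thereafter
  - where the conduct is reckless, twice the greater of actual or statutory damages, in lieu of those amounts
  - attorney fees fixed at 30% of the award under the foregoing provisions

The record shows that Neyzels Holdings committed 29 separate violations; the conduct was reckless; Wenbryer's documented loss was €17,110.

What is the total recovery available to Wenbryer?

First 24 violations: 24 × €1,470 = €35,280
Remaining violations: (29 − 24) × €1,710 = €8,550
Statutory damages: €35,280 + €8,550 = €43,830
Greater of actual damages (€17,110) or statutory damages (€43,830): €43,830
Doubled: 2 × €43,830 = €87,660
Attorney fees: 30% of €87,660 = €26,298
Total recovery: €87,660 + €26,298 = €113,958

€113,958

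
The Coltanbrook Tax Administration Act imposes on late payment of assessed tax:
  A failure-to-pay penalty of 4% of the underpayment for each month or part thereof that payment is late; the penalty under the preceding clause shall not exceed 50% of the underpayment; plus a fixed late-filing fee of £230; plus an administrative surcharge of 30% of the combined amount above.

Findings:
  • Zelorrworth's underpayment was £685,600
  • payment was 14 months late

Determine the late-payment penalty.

Penalty: £445,939

Accrued rate: 4% × 14 = 56%, capped at 50% → 50%
Failure-to-pay penalty: 50% of £685,600 = £342,800
Penalty before surcharge: £342,800 + £230 = £343,030
Administrative surcharge: 30% of £343,030 = £102,909
Total penalty: £343,030 + £102,909 = £445,939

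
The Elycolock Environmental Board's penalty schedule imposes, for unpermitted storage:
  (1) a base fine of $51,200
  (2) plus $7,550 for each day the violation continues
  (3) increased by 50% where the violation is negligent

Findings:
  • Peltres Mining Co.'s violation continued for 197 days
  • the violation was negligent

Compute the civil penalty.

$2,307,825

Per-day component: 197 × $7,550 = $1,487,350
Base plus per-day: $51,200 + $1,487,350 = $1,538,550
Enhancement: 50% of $1,538,550 = $769,275
Enhanced fine: $1,538,550 + $769,275 = $2,307,825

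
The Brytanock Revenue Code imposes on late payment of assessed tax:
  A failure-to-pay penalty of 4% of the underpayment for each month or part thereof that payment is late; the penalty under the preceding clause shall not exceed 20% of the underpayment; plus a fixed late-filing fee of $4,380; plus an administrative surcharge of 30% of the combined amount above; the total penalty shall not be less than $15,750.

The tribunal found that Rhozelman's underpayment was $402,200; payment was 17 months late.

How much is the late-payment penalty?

$110,266

Accrued rate: 4% × 17 = 68%, capped at 20% → 20%
Failure-to-pay penalty: 20% of $402,200 = $80,440
Penalty before surcharge: $80,440 + $4,380 = $84,820
Administrative surcharge: 30% of $84,820 = $25,446
Total penalty: $84,820 + $25,446 = $110,266
Minimum $15,750: $110,266 meets the minimum, no increase.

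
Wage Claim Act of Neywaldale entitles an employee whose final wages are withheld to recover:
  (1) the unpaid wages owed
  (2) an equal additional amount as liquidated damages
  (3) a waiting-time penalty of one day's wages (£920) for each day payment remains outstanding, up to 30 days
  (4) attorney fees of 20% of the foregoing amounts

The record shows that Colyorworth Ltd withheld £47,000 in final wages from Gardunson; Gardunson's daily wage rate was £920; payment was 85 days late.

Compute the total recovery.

Liquidated damages (equal amount): £47,000
Penalty days: min(85, 30) = 30
Waiting-time penalty: 30 × £920 = £27,600
Subtotal: £47,000 + £47,000 + £27,600 = £121,600
Attorney fees: 20% of £121,600 = £24,320
Total award: £121,600 + £24,320 = £145,920

£145,920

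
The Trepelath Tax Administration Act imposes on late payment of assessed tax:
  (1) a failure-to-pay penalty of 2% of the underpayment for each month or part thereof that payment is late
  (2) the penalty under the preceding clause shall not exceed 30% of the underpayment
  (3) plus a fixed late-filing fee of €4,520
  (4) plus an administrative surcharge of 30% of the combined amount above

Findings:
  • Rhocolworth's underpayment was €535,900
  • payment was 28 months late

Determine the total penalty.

€214,877

Accrued rate: 2% × 28 = 56%, capped at 30% → 30%
Failure-to-pay penalty: 30% of €535,900 = €160,770
Penalty before surcharge: €160,770 + €4,520 = €165,290
Administrative surcharge: 30% of €165,290 = €49,587
Total penalty: €165,290 + €49,587 = €214,877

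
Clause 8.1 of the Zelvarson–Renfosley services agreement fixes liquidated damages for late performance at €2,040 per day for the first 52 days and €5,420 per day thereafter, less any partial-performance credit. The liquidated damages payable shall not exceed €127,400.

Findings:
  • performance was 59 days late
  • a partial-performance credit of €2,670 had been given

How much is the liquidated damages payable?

First 52 days: 52 × €2,040 = €106,080
Remaining days: (59 − 52) × €5,420 = €37,940
Accrued per-day damages: €106,080 + €37,940 = €144,020
Less partial-performance credit: €144,020 − €2,670 = €141,350
Cap at €127,400: €141,350 exceeds the cap → €127,400

€127,400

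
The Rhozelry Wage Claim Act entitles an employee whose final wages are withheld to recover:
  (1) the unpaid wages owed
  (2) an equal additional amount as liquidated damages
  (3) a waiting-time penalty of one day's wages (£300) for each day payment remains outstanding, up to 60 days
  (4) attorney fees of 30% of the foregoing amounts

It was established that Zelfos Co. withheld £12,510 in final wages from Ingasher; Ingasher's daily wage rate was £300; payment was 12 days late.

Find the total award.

£37,206

Liquidated damages (equal amount): £12,510
Penalty days: min(12, 60) = 12
Waiting-time penalty: 12 × £300 = £3,600
Subtotal: £12,510 + £12,510 + £3,600 = £28,620
Attorney fees: 30% of £28,620 = £8,586
Total award: £28,620 + £8,586 = £37,206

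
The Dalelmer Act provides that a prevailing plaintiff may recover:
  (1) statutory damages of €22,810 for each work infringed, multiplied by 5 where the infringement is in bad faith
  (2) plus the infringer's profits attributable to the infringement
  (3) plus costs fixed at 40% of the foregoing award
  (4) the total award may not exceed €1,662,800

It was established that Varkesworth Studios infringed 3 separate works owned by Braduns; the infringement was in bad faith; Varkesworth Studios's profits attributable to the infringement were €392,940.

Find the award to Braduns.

Statutory damages: 3 × €22,810 = €68,430
Multiplied by 5: 5 × €68,430 = €342,150
Combined award: €342,150 + €392,940 = €735,090
Costs: 40% of €735,090 = €294,036
Award plus costs: €735,090 + €294,036 = €1,029,126
Cap at €1,662,800: €1,029,126 is within the cap, no reduction.

€1,029,126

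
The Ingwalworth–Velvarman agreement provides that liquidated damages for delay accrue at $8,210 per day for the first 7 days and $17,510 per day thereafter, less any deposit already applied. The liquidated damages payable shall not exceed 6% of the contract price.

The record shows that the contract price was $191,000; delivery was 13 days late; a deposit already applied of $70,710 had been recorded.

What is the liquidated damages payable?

First 7 days: 7 × $8,210 = $57,470
Remaining days: (13 − 7) × $17,510 = $105,060
Accrued per-day damages: $57,470 + $105,060 = $162,530
Less deposit already applied: $162,530 − $70,710 = $91,820
Cap: 6% of $191,000 = $11,460
Cap at $11,460: $91,820 exceeds the cap → $11,460

$11,460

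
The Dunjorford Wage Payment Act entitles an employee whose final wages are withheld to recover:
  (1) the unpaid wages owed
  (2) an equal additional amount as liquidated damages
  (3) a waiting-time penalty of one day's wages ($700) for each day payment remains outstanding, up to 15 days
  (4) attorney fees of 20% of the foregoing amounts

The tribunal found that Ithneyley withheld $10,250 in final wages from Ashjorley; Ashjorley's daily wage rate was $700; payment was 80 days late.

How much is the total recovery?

Total award: $37,200

Liquidated damages (equal amount): $10,250
Penalty days: min(80, 15) = 15
Waiting-time penalty: 15 × $700 = $10,500
Subtotal: $10,250 + $10,250 + $10,500 = $31,000
Attorney fees: 20% of $31,000 = $6,200
Total award: $31,000 + $6,200 = $37,200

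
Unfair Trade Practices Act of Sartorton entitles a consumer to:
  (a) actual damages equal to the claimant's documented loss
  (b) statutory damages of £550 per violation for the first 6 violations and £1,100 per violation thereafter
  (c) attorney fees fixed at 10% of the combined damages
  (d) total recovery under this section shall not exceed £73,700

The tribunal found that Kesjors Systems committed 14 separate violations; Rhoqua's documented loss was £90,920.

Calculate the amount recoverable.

First 6 violations: 6 × £550 = £3,300
Remaining violations: (14 − 6) × £1,100 = £8,800
Statutory damages: £3,300 + £8,800 = £12,100
Combined damages: £90,920 + £12,100 = £103,020
Attorney fees: 10% of £103,020 = £10,302
Total before cap: £103,020 + £10,302 = £113,322
Cap at £73,700: £113,322 exceeds the cap → £73,700

£73,700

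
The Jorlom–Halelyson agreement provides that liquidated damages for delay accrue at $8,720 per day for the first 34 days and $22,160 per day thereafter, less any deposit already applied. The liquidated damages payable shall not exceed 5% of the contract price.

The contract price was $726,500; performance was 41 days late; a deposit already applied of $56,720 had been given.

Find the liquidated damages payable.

First 34 days: 34 × $8,720 = $296,480
Remaining days: (41 − 34) × $22,160 = $155,120
Accrued per-day damages: $296,480 + $155,120 = $451,600
Less deposit already applied: $451,600 − $56,720 = $394,880
Cap: 5% of $726,500 = $36,325
Cap at $36,325: $394,880 exceeds the cap → $36,325

Liquidated damages: $36,325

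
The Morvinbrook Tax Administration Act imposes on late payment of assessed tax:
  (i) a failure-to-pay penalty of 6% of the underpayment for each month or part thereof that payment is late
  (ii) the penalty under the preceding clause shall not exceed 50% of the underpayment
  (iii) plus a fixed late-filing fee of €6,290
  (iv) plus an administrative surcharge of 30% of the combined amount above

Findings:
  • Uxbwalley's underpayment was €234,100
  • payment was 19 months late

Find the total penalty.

€160,342

Accrued rate: 6% × 19 = 114%, capped at 50% → 50%
Failure-to-pay penalty: 50% of €234,100 = €117,050
Penalty before surcharge: €117,050 + €6,290 = €123,340
Administrative surcharge: 30% of €123,340 = €37,002
Total penalty: €123,340 + €37,002 = €160,342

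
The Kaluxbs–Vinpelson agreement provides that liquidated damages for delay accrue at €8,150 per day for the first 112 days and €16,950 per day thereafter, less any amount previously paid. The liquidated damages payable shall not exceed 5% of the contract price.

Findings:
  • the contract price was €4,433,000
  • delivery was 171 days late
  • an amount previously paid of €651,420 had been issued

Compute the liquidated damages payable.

€221,650

First 112 days: 112 × €8,150 = €912,800
Remaining days: (171 − 112) × €16,950 = €1,000,050
Accrued per-day damages: €912,800 + €1,000,050 = €1,912,850
Less amount previously paid: €1,912,850 − €651,420 = €1,261,430
Cap: 5% of €4,433,000 = €221,650
Cap at €221,650: €1,261,430 exceeds the cap → €221,650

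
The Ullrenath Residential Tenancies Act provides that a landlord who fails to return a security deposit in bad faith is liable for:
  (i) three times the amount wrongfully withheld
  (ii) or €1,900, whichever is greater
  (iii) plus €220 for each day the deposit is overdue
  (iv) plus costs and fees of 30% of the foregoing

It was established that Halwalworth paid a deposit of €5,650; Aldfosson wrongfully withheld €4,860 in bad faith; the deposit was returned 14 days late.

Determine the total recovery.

€22,958

Trebled: 3 × €4,860 = €14,580
Minimum €1,900: €14,580 meets the minimum, no increase.
Late-return penalty: 14 × €220 = €3,080
Damages plus late penalty: €14,580 + €3,080 = €17,660
Costs and fees: 30% of €17,660 = €5,298
Total recovery: €17,660 + €5,298 = €22,958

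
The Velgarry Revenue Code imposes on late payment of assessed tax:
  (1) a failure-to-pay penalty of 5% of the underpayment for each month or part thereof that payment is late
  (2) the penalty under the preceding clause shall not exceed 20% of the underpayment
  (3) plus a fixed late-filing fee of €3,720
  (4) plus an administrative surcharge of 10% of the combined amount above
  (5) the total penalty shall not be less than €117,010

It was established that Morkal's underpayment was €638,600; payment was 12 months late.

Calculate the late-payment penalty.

€144,584

Accrued rate: 5% × 12 = 60%, capped at 20% → 20%
Failure-to-pay penalty: 20% of €638,600 = €127,720
Penalty before surcharge: €127,720 + €3,720 = €131,440
Administrative surcharge: 10% of €131,440 = €13,144
Total penalty: €131,440 + €13,144 = €144,584
Minimum €117,010: €144,584 meets the minimum, no increase.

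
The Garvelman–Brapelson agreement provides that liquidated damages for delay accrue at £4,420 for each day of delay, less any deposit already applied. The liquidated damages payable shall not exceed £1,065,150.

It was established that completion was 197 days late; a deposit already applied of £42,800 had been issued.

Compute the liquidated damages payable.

£827,940

Per-day damages: 197 × £4,420 = £870,740
Less deposit already applied: £870,740 − £42,800 = £827,940
Cap at £1,065,150: £827,940 is within the cap, no reduction.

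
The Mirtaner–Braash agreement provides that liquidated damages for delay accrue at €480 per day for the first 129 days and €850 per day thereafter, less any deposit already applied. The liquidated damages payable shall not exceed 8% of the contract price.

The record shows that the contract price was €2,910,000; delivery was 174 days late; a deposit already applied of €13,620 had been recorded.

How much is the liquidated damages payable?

€86,550

First 129 days: 129 × €480 = €61,920
Remaining days: (174 − 129) × €850 = €38,250
Accrued per-day damages: €61,920 + €38,250 = €100,170
Less deposit already applied: €100,170 − €13,620 = €86,550
Cap: 8% of €2,910,000 = €232,800
Cap at €232,800: €86,550 is within the cap, no reduction.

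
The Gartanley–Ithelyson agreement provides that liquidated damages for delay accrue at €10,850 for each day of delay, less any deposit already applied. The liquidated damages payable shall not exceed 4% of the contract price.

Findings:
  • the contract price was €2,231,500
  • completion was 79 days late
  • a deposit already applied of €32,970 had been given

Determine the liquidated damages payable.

€89,260

Per-day damages: 79 × €10,850 = €857,150
Less deposit already applied: €857,150 − €32,970 = €824,180
Cap: 4% of €2,231,500 = €89,260
Cap at €89,260: €824,180 exceeds the cap → €89,260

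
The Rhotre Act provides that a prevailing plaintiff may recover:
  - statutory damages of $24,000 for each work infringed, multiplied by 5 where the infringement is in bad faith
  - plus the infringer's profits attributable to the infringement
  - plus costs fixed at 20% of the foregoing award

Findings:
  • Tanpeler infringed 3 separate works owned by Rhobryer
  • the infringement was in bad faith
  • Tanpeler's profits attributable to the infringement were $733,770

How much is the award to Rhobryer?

Statutory damages: 3 × $24,000 = $72,000
Multiplied by 5: 5 × $72,000 = $360,000
Combined award: $360,000 + $733,770 = $1,093,770
Costs: 20% of $1,093,770 = $218,754
Award plus costs: $1,093,770 + $218,754 = $1,312,524

$1,312,524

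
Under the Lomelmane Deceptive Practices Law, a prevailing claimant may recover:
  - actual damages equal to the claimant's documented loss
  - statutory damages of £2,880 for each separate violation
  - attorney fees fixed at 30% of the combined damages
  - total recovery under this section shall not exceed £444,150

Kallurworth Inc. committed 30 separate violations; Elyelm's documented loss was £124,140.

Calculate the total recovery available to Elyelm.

£273,702

Statutory damages: 30 × £2,880 = £86,400
Combined damages: £124,140 + £86,400 = £210,540
Attorney fees: 30% of £210,540 = £63,162
Total before cap: £210,540 + £63,162 = £273,702
Cap at £444,150: £273,702 is within the cap, no reduction.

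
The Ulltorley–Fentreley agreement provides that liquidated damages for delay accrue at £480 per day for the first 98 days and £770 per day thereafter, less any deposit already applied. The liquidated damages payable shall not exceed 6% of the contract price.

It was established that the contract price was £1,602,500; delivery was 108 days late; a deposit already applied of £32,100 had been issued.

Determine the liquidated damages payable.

First 98 days: 98 × £480 = £47,040
Remaining days: (108 − 98) × £770 = £7,700
Accrued per-day damages: £47,040 + £7,700 = £54,740
Less deposit already applied: £54,740 − £32,100 = £22,640
Cap: 6% of £1,602,500 = £96,150
Cap at £96,150: £22,640 is within the cap, no reduction.

Liquidated damages: £22,640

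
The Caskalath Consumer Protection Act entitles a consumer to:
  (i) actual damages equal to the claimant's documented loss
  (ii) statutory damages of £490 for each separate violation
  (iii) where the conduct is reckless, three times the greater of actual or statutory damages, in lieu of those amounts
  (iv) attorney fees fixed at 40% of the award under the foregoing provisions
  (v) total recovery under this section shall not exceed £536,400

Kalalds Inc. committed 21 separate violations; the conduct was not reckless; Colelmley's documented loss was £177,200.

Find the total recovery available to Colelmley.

Statutory damages: 21 × £490 = £10,290
Conduct not reckless: the in-lieu enhancement does not apply.
Actual plus statutory damages: £177,200 + £10,290 = £187,490
Attorney fees: 40% of £187,490 = £74,996
Total before cap: £187,490 + £74,996 = £262,486
Cap at £536,400: £262,486 is within the cap, no reduction.

Total recovery: £262,486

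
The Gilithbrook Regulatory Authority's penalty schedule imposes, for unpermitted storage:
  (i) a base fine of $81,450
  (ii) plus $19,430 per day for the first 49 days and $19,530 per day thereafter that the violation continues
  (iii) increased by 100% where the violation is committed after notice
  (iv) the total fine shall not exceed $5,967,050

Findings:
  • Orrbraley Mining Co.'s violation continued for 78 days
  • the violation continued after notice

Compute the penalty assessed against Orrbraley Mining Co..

Civil penalty: $3,199,780

First 49 days: 49 × $19,430 = $952,070
Remaining days: (78 − 49) × $19,530 = $566,370
Per-day component: $952,070 + $566,370 = $1,518,440
Base plus per-day: $81,450 + $1,518,440 = $1,599,890
Enhancement: 100% of $1,599,890 = $1,599,890
Enhanced fine: $1,599,890 + $1,599,890 = $3,199,780
Cap at $5,967,050: $3,199,780 is within the cap, no reduction.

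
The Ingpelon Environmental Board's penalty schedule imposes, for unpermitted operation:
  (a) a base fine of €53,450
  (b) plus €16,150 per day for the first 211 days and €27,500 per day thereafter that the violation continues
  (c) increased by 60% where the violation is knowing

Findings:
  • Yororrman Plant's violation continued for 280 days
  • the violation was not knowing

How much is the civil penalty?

First 211 days: 211 × €16,150 = €3,407,650
Remaining days: (280 − 211) × €27,500 = €1,897,500
Per-day component: €3,407,650 + €1,897,500 = €5,305,150
Base plus per-day: €53,450 + €5,305,150 = €5,358,600
The violation was not knowing: no 60% increase.

€5,358,600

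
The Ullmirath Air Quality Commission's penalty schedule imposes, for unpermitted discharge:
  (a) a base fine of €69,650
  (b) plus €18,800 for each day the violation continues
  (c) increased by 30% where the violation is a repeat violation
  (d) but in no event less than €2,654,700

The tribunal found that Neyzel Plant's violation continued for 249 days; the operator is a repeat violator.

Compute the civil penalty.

€6,176,105

Per-day component: 249 × €18,800 = €4,681,200
Base plus per-day: €69,650 + €4,681,200 = €4,750,850
Enhancement: 30% of €4,750,850 = €1,425,255
Enhanced fine: €4,750,850 + €1,425,255 = €6,176,105
Minimum €2,654,700: €6,176,105 meets the minimum, no increase.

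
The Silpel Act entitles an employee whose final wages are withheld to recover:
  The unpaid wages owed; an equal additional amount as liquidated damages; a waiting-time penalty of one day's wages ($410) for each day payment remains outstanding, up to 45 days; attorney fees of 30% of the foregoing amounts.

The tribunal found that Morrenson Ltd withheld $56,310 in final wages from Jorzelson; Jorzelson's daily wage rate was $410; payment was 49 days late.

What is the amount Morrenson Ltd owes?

Liquidated damages (equal amount): $56,310
Penalty days: min(49, 45) = 45
Waiting-time penalty: 45 × $410 = $18,450
Subtotal: $56,310 + $56,310 + $18,450 = $131,070
Attorney fees: 30% of $131,070 = $39,321
Total award: $131,070 + $39,321 = $170,391

$170,391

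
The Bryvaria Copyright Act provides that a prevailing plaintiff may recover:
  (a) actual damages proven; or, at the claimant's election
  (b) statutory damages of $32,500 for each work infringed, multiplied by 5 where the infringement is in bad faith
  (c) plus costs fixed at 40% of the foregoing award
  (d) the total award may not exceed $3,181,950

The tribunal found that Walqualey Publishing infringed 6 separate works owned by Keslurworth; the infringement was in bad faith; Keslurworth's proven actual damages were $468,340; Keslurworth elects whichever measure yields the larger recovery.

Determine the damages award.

Award: $1,365,000

Statutory damages: 6 × $32,500 = $195,000
Multiplied by 5: 5 × $195,000 = $975,000
Greater of actual damages ($468,340) or enhanced statutory damages ($975,000): $975,000
Costs: 40% of $975,000 = $390,000
Award plus costs: $975,000 + $390,000 = $1,365,000
Cap at $3,181,950: $1,365,000 is within the cap, no reduction.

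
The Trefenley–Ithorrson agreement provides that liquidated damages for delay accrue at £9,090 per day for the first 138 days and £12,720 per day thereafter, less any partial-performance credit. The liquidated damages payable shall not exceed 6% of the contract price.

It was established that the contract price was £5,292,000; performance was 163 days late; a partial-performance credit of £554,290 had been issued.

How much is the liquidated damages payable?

First 138 days: 138 × £9,090 = £1,254,420
Remaining days: (163 − 138) × £12,720 = £318,000
Accrued per-day damages: £1,254,420 + £318,000 = £1,572,420
Less partial-performance credit: £1,572,420 − £554,290 = £1,018,130
Cap: 6% of £5,292,000 = £317,520
Cap at £317,520: £1,018,130 exceeds the cap → £317,520

£317,520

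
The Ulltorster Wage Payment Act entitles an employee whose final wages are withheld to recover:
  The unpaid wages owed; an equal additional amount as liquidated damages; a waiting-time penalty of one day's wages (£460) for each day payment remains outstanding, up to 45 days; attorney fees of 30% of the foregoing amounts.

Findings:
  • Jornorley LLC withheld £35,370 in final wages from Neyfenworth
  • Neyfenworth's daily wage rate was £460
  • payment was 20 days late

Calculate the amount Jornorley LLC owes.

Liquidated damages (equal amount): £35,370
Penalty days: min(20, 45) = 20
Waiting-time penalty: 20 × £460 = £9,200
Subtotal: £35,370 + £35,370 + £9,200 = £79,940
Attorney fees: 30% of £79,940 = £23,982
Total award: £79,940 + £23,982 = £103,922

Total award: £103,922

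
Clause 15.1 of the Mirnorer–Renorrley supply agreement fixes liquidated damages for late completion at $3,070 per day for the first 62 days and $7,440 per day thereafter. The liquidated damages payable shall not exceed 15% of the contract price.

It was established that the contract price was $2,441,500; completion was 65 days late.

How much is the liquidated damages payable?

$212,660

First 62 days: 62 × $3,070 = $190,340
Remaining days: (65 − 62) × $7,440 = $22,320
Accrued per-day damages: $190,340 + $22,320 = $212,660
Cap: 15% of $2,441,500 = $366,225
Cap at $366,225: $212,660 is within the cap, no reduction.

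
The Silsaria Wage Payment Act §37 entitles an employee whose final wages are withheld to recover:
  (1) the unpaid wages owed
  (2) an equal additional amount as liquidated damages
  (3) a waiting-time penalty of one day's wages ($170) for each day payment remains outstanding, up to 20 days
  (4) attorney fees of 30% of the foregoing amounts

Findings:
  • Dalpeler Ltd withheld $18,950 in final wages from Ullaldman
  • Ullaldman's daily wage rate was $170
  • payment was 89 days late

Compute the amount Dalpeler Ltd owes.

$53,690

Liquidated damages (equal amount): $18,950
Penalty days: min(89, 20) = 20
Waiting-time penalty: 20 × $170 = $3,400
Subtotal: $18,950 + $18,950 + $3,400 = $41,300
Attorney fees: 30% of $41,300 = $12,390
Total award: $41,300 + $12,390 = $53,690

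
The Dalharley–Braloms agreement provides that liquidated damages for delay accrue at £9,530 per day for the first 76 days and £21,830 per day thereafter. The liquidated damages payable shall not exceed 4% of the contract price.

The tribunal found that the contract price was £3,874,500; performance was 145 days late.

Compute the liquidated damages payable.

£154,980

First 76 days: 76 × £9,530 = £724,280
Remaining days: (145 − 76) × £21,830 = £1,506,270
Accrued per-day damages: £724,280 + £1,506,270 = £2,230,550
Cap: 4% of £3,874,500 = £154,980
Cap at £154,980: £2,230,550 exceeds the cap → £154,980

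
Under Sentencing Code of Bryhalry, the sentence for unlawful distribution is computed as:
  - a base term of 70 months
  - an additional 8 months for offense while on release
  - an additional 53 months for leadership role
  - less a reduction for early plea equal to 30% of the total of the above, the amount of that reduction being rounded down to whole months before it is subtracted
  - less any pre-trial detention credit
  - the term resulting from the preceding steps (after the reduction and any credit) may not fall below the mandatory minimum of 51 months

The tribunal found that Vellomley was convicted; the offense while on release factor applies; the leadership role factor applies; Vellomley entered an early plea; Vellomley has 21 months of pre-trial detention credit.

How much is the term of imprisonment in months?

Offense while on release enhancement: +8 months
Leadership role enhancement: +53 months
Adjusted term: 70 months + 8 months + 53 months = 131 months
Early plea reduction: 30% of 131 months = 39 months (rounded down)
After reduction: 131 − 39 = 92 months
Less pre-trial detention credit: 92 months − 21 months = 71 months
Minimum 51 months: 71 months meets the minimum, no increase.

71 months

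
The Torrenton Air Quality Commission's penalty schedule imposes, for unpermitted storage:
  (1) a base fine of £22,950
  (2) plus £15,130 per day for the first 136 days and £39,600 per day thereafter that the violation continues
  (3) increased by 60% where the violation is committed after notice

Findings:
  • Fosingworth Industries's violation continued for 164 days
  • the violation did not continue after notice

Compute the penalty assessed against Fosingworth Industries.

£3,189,430

First 136 days: 136 × £15,130 = £2,057,680
Remaining days: (164 − 136) × £39,600 = £1,108,800
Per-day component: £2,057,680 + £1,108,800 = £3,166,480
Base plus per-day: £22,950 + £3,166,480 = £3,189,430
The violation did not continue after notice: no 60% increase.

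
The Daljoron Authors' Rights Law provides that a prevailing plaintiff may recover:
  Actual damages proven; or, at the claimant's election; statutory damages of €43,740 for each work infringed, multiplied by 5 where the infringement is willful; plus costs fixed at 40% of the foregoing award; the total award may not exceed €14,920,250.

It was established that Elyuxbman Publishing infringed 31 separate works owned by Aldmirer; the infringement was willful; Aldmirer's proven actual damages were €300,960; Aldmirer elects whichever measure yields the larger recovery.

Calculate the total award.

Statutory damages: 31 × €43,740 = €1,355,940
Multiplied by 5: 5 × €1,355,940 = €6,779,700
Greater of actual damages (€300,960) or enhanced statutory damages (€6,779,700): €6,779,700
Costs: 40% of €6,779,700 = €2,711,880
Award plus costs: €6,779,700 + €2,711,880 = €9,491,580
Cap at €14,920,250: €9,491,580 is within the cap, no reduction.

€9,491,580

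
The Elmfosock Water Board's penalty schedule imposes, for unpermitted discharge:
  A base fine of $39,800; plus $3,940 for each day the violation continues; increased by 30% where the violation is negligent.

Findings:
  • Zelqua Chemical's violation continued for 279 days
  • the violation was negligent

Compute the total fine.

Per-day component: 279 × $3,940 = $1,099,260
Base plus per-day: $39,800 + $1,099,260 = $1,139,060
Enhancement: 30% of $1,139,060 = $341,718
Enhanced fine: $1,139,060 + $341,718 = $1,480,778

$1,480,778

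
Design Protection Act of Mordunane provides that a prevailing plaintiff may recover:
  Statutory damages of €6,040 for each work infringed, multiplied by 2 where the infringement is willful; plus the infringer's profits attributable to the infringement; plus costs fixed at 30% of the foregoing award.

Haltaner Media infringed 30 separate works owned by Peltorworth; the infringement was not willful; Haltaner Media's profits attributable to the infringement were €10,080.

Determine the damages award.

Statutory damages: 30 × €6,040 = €181,200
Infringement not willful: no ×2 enhancement.
Combined award: €181,200 + €10,080 = €191,280
Costs: 30% of €191,280 = €57,384
Award plus costs: €191,280 + €57,384 = €248,664

Award: €248,664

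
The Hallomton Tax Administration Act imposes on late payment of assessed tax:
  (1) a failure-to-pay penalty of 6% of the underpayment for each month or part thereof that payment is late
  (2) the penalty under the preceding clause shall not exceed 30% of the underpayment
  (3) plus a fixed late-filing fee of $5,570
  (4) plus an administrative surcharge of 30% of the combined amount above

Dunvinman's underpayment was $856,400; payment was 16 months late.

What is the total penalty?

Accrued rate: 6% × 16 = 96%, capped at 30% → 30%
Failure-to-pay penalty: 30% of $856,400 = $256,920
Penalty before surcharge: $256,920 + $5,570 = $262,490
Administrative surcharge: 30% of $262,490 = $78,747
Total penalty: $262,490 + $78,747 = $341,237

$341,237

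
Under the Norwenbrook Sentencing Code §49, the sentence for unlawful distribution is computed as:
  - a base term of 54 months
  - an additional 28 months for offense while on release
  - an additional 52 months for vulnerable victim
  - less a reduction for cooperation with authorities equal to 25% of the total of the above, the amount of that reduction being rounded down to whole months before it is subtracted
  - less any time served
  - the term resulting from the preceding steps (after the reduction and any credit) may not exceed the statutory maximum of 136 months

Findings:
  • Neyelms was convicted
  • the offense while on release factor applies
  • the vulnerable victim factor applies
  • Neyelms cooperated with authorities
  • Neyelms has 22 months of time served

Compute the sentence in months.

79 months

Offense while on release enhancement: +28 months
Vulnerable victim enhancement: +52 months
Adjusted term: 54 months + 28 months + 52 months = 134 months
Cooperation with authorities reduction: 25% of 134 months = 33 months (rounded down)
After reduction: 134 − 33 = 101 months
Less time served: 101 months − 22 months = 79 months
Cap at 136 months: 79 months is within the cap, no reduction.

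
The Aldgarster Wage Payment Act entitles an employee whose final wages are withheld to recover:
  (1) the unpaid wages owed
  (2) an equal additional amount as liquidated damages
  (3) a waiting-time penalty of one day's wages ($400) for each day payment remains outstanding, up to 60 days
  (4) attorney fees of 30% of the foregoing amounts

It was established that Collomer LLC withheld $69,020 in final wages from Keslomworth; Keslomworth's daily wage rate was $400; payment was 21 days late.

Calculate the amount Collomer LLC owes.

Total award: $190,372

Liquidated damages (equal amount): $69,020
Penalty days: min(21, 60) = 21
Waiting-time penalty: 21 × $400 = $8,400
Subtotal: $69,020 + $69,020 + $8,400 = $146,440
Attorney fees: 30% of $146,440 = $43,932
Total award: $146,440 + $43,932 = $190,372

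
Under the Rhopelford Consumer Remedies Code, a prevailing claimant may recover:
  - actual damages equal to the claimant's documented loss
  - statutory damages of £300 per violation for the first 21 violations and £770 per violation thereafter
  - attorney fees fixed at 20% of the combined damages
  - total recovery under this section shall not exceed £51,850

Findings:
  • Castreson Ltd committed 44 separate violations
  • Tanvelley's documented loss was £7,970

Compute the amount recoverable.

First 21 violations: 21 × £300 = £6,300
Remaining violations: (44 − 21) × £770 = £17,710
Statutory damages: £6,300 + £17,710 = £24,010
Combined damages: £7,970 + £24,010 = £31,980
Attorney fees: 20% of £31,980 = £6,396
Total before cap: £31,980 + £6,396 = £38,376
Cap at £51,850: £38,376 is within the cap, no reduction.

Total recovery: £38,376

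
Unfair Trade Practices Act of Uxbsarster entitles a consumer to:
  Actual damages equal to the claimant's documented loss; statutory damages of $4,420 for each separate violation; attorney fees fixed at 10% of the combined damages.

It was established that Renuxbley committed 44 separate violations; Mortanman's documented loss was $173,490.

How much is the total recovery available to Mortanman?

$404,767

Statutory damages: 44 × $4,420 = $194,480
Combined damages: $173,490 + $194,480 = $367,970
Attorney fees: 10% of $367,970 = $36,797
Total recovery: $367,970 + $36,797 = $404,767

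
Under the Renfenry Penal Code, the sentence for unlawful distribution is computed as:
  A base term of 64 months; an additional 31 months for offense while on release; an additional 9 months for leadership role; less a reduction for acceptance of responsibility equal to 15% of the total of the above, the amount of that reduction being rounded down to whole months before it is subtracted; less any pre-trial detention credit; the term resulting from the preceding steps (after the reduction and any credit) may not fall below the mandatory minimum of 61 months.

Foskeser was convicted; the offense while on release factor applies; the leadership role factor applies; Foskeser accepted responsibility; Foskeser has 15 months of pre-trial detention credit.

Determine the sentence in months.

Offense while on release enhancement: +31 months
Leadership role enhancement: +9 months
Adjusted term: 64 months + 31 months + 9 months = 104 months
Acceptance of responsibility reduction: 15% of 104 months = 15 months (rounded down)
After reduction: 104 − 15 = 89 months
Less pre-trial detention credit: 89 months − 15 months = 74 months
Minimum 61 months: 74 months meets the minimum, no increase.

74 months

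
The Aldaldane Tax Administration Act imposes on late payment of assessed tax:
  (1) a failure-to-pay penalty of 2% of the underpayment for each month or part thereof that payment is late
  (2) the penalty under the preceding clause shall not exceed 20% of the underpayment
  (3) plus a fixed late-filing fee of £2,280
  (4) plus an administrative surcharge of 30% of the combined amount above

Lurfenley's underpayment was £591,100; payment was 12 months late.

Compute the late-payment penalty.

£156,650

Accrued rate: 2% × 12 = 24%, capped at 20% → 20%
Failure-to-pay penalty: 20% of £591,100 = £118,220
Penalty before surcharge: £118,220 + £2,280 = £120,500
Administrative surcharge: 30% of £120,500 = £36,150
Total penalty: £120,500 + £36,150 = £156,650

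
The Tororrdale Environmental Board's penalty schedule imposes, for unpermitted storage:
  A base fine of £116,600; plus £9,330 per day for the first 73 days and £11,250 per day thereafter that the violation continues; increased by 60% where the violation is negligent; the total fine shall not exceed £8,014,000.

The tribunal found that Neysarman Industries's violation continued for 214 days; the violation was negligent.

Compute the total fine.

£3,814,304

First 73 days: 73 × £9,330 = £681,090
Remaining days: (214 − 73) × £11,250 = £1,586,250
Per-day component: £681,090 + £1,586,250 = £2,267,340
Base plus per-day: £116,600 + £2,267,340 = £2,383,940
Enhancement: 60% of £2,383,940 = £1,430,364
Enhanced fine: £2,383,940 + £1,430,364 = £3,814,304
Cap at £8,014,000: £3,814,304 is within the cap, no reduction.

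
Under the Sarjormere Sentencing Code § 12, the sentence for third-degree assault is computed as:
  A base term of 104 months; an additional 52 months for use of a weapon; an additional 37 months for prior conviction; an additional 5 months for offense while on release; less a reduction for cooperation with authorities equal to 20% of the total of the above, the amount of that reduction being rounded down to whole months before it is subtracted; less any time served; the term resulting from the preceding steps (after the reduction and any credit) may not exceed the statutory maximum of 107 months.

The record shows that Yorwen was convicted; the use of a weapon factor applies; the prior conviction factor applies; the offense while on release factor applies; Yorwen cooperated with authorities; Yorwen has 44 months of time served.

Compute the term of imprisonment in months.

Use of a weapon enhancement: +52 months
Prior conviction enhancement: +37 months
Offense while on release enhancement: +5 months
Adjusted term: 104 months + 52 months + 37 months + 5 months = 198 months
Cooperation with authorities reduction: 20% of 198 months = 39 months (rounded down)
After reduction: 198 − 39 = 159 months
Less time served: 159 months − 44 months = 115 months
Cap at 107 months: 115 months exceeds the cap → 107 months

107 months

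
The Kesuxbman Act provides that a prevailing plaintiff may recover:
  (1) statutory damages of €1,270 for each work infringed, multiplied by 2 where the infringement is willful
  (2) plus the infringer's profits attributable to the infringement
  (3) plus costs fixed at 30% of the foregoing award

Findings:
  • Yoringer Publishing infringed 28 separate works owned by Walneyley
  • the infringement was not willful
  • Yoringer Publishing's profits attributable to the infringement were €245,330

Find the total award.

€365,157

Statutory damages: 28 × €1,270 = €35,560
Infringement not willful: no ×2 enhancement.
Combined award: €35,560 + €245,330 = €280,890
Costs: 30% of €280,890 = €84,267
Award plus costs: €280,890 + €84,267 = €365,157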